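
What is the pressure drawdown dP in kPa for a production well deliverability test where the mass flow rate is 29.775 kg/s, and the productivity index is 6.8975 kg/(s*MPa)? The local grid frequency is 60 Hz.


dP = mdot * 1000 / PI
dP = 29.775 * 1000 / 6.8975
dP = 4316.8 kPa


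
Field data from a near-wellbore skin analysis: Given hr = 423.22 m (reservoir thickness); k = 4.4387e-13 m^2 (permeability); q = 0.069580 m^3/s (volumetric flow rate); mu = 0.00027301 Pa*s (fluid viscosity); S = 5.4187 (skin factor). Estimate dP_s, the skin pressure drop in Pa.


dP_s = S * q * mu / (2*pi*k*hr) / 1000
dP_s = 5.4187 * 0.069580 * 0.00027301 / (2*pi*4.4387e-13*423.22) / 1000
dP_s = 87.20798 kPa
Convert: 87.20798 kPa * 1000.0 = 87208 Pa
dP_s = 87208 Pa


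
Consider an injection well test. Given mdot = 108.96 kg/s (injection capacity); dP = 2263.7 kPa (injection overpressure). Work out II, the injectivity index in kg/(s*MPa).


II = mdot * 1000 / dP
II = 108.96 * 1000 / 2263.7
II = 48.134 kg/(s*MPa)


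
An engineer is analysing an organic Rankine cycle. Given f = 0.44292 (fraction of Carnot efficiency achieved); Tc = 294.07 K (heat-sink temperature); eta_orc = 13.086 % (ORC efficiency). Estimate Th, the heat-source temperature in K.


Th = Tc / (1 - (eta_orc/100)/f)
Th = 294.07 / (1 - (13.086/100)/0.44292)
Th = 417.39 K


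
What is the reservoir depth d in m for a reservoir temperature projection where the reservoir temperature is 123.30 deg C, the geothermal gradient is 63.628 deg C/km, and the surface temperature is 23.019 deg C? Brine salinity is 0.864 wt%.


d = (T_res - T_surf) / grad * 1000
d = (123.30 - 23.019) / 63.628 * 1000
d = 1576.1 m


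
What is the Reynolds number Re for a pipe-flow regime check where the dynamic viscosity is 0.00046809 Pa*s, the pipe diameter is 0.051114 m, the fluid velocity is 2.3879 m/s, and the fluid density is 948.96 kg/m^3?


Re = rho * vel * D / mu
Re = 948.96 * 2.3879 * 0.051114 / 0.00046809
Re = 2.4744e+05


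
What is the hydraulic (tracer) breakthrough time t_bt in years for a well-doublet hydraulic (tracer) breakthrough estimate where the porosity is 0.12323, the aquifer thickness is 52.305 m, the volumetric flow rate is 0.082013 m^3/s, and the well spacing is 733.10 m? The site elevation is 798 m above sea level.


t_bt = pi * hr * phi * L^2 / (3 * Qv) / (365.25*86400)
t_bt = pi * 52.305 * 0.12323 * 733.10^2 / (3 * 0.082013) / (365.25*86400)
t_bt = 1.4016 years


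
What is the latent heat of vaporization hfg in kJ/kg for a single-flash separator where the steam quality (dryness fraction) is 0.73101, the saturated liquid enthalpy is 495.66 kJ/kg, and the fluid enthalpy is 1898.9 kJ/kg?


hfg = (h - hf) / x
hfg = (1898.9 - 495.66) / 0.73101
hfg = 1919.6 kJ/kg


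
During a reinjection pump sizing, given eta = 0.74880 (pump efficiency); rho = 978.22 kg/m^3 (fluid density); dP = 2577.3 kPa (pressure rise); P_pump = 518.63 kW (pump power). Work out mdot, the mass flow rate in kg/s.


mdot = P_pump * rho * eta / dP
mdot = 518.63 * 978.22 * 0.74880 / 2577.3
mdot = 147.40 kg/s


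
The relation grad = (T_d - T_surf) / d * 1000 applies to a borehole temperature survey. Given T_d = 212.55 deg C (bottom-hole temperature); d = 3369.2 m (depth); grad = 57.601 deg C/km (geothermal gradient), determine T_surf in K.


T_surf = T_d - grad * d / 1000
T_surf = 212.55 - 57.601 * 3369.2 / 1000
T_surf = 18.48071 deg C
Convert to K: 18.48071 + 273.15 = 291.63 K
T_surf = 291.63 K


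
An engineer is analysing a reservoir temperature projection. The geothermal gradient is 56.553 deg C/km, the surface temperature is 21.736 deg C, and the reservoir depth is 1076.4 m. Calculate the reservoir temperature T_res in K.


T_res = T_surf + grad * d / 1000
T_res = 21.736 + 56.553 * 1076.4 / 1000
T_res = 82.60965 deg C
Convert to K: 82.60965 + 273.15 = 355.76 K
T_res = 355.76 K


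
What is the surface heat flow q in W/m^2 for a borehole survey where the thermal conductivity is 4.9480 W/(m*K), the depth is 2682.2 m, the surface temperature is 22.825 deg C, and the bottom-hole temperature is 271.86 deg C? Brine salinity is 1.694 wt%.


Step 1: grad = (T_d - T_surf)/d * 1000 = (271.86 - 22.825)/2682.2 * 1000 = 92.84729 deg C/km
Step 2: q = k * grad / 1000 = 4.948 * 92.84729 / 1000 = 0.45941 W/m^2
q = 0.45941 W/m^2


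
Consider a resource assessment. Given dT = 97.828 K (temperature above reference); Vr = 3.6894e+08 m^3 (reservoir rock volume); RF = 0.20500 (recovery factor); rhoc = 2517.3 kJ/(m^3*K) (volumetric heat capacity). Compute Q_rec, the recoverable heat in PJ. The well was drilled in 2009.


Step 1: Q_s = Vr*rhoc*dT/1e12 = 3.6894e+08*2517.3*97.828/1e12 = 90.85606 PJ
Step 2: Q_rec = Q_s * RF = 90.85606 * 0.205 = 18.625 PJ
Q_rec = 18.625 PJ


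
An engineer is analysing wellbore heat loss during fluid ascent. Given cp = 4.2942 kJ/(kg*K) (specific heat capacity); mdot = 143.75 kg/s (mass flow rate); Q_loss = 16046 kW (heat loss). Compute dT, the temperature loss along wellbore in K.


dT = Q_loss / (mdot * cp)
dT = 16046 / (143.75 * 4.2942)
dT = 25.994 K


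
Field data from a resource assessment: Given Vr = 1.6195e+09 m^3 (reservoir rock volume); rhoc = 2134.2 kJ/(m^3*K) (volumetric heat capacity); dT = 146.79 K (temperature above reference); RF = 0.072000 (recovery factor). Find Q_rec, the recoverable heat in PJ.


Step 1: Q_s = Vr*rhoc*dT/1e12 = 1.6195e+09*2134.2*146.79/1e12 = 507.3557 PJ
Step 2: Q_rec = Q_s * RF = 507.3557 * 0.072 = 36.530 PJ
Q_rec = 36.530 PJ


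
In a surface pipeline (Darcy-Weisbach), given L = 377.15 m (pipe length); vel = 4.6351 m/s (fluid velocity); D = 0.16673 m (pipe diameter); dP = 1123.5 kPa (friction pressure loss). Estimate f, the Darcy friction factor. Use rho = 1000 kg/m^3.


f = dP*1000 / ((L/D)*(rho*vel^2/2))
f = 1123.5*1000 / ((377.15/0.16673)*(1000*4.6351^2/2))
f = 0.046236


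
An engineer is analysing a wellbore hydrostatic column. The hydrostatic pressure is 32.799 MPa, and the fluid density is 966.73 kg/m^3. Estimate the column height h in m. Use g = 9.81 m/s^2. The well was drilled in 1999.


h = P * 1e6 / (g * rho)
h = 32.799 * 1e6 / (9.81 * 966.73)
h = 3458.5 m


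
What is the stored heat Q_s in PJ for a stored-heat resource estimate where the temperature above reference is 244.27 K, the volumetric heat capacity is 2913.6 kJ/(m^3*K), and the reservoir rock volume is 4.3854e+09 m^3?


Q_s = Vr * rhoc * dT / 1e12
Q_s = 4.3854e+09 * 2913.6 * 244.27 / 1e12
Q_s = 3121.1 PJ


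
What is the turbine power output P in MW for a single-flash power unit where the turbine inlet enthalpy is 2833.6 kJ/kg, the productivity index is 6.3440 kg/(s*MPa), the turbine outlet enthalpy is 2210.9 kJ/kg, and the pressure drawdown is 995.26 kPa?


Step 1: mdot = PI * dP / 1000 = 6.344 * 995.26 / 1000 = 6.313929 kg/s
Step 2: P = mdot*(h_in - h_out)/1000 = 6.313929*(2833.6 - 2210.9)/1000 = 3.9317 MW
P = 3.9317 MW


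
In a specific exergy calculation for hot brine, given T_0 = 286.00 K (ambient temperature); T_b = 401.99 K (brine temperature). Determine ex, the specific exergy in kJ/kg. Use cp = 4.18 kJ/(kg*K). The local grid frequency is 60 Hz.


ex = cp * ((T_b - T_0) - T_0 * ln(T_b/T_0))
ex = 4.18 * ((401.99 - 286.00) - 286.00 * ln(401.99/286.00))
ex = 77.854 kJ/kg


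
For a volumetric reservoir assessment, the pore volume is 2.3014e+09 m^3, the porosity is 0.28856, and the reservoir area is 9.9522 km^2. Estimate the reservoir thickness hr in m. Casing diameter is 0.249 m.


hr = Vp / (A * 1e6 * phi)
hr = 2.3014e+09 / (9.9522 * 1e6 * 0.28856)
hr = 801.38 m


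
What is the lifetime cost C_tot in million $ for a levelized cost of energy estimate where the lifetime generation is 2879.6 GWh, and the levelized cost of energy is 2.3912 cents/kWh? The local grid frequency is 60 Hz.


C_tot = LCOE / 100 * E_tot
C_tot = 2.3912 / 100 * 2879.6
C_tot = 68.857 million $


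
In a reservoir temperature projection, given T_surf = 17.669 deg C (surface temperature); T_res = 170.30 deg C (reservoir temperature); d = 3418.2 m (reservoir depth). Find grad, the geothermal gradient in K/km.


grad = (T_res - T_surf) / d * 1000
grad = (170.30 - 17.669) / 3418.2 * 1000
grad = 44.65245 deg C/km
Convert: 44.65245 deg C/km * 1.0 = 44.652 K/km
grad = 44.652 K/km


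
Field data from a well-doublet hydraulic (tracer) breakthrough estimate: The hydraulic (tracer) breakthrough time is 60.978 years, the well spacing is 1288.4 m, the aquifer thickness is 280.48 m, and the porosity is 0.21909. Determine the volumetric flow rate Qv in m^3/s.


Qv = pi*hr*phi*L^2 / (3*t_bt*365.25*86400)
Qv = pi*280.48*0.21909*1288.4^2 / (3*60.978*365.25*86400)
Qv = 0.055511 m^3/s


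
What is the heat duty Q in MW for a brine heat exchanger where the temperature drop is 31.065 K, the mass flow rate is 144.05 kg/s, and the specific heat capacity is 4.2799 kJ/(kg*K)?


Q = mdot * cp * dT / 1000
Q = 144.05 * 4.2799 * 31.065 / 1000
Q = 19.152 MW


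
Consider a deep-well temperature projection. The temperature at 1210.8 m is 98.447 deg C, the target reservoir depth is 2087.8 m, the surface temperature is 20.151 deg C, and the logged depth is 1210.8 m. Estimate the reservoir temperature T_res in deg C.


Step 1: grad = (T_d1 - T_surf)/d1 * 1000 = (98.447 - 20.151)/1210.8 * 1000 = 64.66468 deg C/km
Step 2: T_res = T_surf + grad*d2/1000 = 20.151 + 64.66468*2087.8/1000 = 155.16 deg C
T_res = 155.16 deg C


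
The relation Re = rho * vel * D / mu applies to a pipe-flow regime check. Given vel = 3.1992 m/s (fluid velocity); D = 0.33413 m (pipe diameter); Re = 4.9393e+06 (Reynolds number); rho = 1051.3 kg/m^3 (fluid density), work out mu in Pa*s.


mu = rho * vel * D / Re
mu = 1051.3 * 3.1992 * 0.33413 / 4.9393e+06
mu = 0.00022752 Pa*s


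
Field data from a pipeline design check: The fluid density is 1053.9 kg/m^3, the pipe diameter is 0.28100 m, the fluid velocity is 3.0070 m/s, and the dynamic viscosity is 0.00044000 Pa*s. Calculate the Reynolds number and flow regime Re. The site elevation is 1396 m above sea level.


Step 1: Re = rho*vel*D/mu = 1053.9*3.007*0.281/0.00044 = 2.0239e+06
Step 2: Re = 2.0239e+06 > 4000, so flow is turbulent.
Re = 2.0239e+06 (turbulent)


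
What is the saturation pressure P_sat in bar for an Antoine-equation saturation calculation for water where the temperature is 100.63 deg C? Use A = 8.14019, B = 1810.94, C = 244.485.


P_sat = 10^(A - B/(C + T)) / 760 * 0.101325
P_sat = 10^(8.14019 - 1810.94/(244.485 + 100.63)) / 760 * 0.101325
P_sat = 0.1041695 MPa
Convert: 0.1041695 MPa * 10.0 = 1.0417 bar
P_sat = 1.0417 bar


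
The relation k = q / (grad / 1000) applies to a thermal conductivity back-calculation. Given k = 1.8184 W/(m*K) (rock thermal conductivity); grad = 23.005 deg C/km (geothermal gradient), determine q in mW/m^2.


q = k * grad / 1000
q = 1.8184 * 23.005 / 1000
q = 0.04183229 W/m^2
Convert: 0.04183229 W/m^2 * 1000.0 = 41.832 mW/m^2
q = 41.832 mW/m^2


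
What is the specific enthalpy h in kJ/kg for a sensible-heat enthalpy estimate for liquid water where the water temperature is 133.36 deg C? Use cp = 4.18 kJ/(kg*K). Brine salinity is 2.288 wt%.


h = cp * T
h = 4.18 * 133.36
h = 557.44 kJ/kg


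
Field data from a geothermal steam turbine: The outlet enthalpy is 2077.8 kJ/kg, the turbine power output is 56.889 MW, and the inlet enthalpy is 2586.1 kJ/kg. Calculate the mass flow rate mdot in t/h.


mdot = P * 1000 / (h_in - h_out)
mdot = 56.889 * 1000 / (2586.1 - 2077.8)
mdot = 111.9201 kg/s
Convert: 111.9201 kg/s * 3.6 = 402.91 t/h
mdot = 402.91 t/h


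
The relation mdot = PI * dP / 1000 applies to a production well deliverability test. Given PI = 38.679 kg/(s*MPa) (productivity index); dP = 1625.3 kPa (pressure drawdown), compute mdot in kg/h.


mdot = PI * dP / 1000
mdot = 38.679 * 1625.3 / 1000
mdot = 62.86498 kg/s
Convert: 62.86498 kg/s * 3600.0 = 2.2631e+05 kg/h
mdot = 2.2631e+05 kg/h


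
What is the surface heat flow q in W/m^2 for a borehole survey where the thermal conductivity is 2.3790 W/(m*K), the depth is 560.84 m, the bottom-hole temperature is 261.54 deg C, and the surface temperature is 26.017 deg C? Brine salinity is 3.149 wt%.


Step 1: grad = (T_d - T_surf)/d * 1000 = (261.54 - 26.017)/560.84 * 1000 = 419.9469 deg C/km
Step 2: q = k * grad / 1000 = 2.379 * 419.9469 / 1000 = 0.99905 W/m^2
q = 0.99905 W/m^2


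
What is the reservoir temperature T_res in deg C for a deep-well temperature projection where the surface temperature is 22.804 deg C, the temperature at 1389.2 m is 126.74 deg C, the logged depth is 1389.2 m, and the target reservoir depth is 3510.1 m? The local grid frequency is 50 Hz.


Step 1: grad = (T_d1 - T_surf)/d1 * 1000 = (126.74 - 22.804)/1389.2 * 1000 = 74.81716 deg C/km
Step 2: T_res = T_surf + grad*d2/1000 = 22.804 + 74.81716*3510.1/1000 = 285.42 deg C
T_res = 285.42 deg C


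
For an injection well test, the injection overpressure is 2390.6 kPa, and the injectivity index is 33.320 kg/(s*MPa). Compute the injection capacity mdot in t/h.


mdot = II * dP / 1000
mdot = 33.320 * 2390.6 / 1000
mdot = 79.65479 kg/s
Convert: 79.65479 kg/s * 3.6 = 286.76 t/h
mdot = 286.76 t/h


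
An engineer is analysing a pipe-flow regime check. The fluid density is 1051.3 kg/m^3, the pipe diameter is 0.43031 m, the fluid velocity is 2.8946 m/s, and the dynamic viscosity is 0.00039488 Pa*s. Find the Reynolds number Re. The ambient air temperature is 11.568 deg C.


Re = rho * vel * D / mu
Re = 1051.3 * 2.8946 * 0.43031 / 0.00039488
Re = 3.3161e+06


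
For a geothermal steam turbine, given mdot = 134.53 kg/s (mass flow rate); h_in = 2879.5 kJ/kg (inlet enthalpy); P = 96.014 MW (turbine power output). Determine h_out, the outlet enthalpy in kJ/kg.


h_out = h_in - P * 1000 / mdot
h_out = 2879.5 - 96.014 * 1000 / 134.53
h_out = 2165.8 kJ/kg


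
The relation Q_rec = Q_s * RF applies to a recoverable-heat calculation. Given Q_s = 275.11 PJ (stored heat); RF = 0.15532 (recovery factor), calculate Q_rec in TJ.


Q_rec = Q_s * RF
Q_rec = 275.11 * 0.15532
Q_rec = 42.73009 PJ
Convert: 42.73009 PJ * 1000.0 = 42730 TJ
Q_rec = 42730 TJ


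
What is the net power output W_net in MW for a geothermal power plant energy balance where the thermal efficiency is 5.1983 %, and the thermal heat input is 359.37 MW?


W_net = eta / 100 * Q_in
W_net = 5.1983 / 100 * 359.37
W_net = 18.681 MW


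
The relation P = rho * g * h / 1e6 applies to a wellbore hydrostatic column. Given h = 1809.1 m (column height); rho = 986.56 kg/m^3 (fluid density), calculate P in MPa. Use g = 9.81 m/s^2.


P = rho * g * h / 1e6
P = 986.56 * 9.81 * 1809.1 / 1e6
P = 17.509 MPa


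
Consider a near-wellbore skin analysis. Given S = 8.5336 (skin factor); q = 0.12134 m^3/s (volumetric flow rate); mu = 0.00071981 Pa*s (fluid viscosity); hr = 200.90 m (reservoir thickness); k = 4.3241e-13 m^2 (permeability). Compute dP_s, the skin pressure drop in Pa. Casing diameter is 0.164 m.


dP_s = S * q * mu / (2*pi*k*hr) / 1000
dP_s = 8.5336 * 0.12134 * 0.00071981 / (2*pi*4.3241e-13*200.90) / 1000
dP_s = 1365.522 kPa
Convert: 1365.522 kPa * 1000.0 = 1.3655e+06 Pa
dP_s = 1.3655e+06 Pa


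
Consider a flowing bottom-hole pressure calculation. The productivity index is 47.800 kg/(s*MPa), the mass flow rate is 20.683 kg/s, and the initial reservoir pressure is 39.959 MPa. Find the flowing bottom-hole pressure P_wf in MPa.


P_wf = P_i - mdot / PI
P_wf = 39.959 - 20.683 / 47.800
P_wf = 39.526 MPa


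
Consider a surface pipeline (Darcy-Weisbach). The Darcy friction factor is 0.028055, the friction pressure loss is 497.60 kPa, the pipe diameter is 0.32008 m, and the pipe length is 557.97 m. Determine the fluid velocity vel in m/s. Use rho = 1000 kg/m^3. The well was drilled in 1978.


vel = sqrt(dP*1000*2*D / (f*L*rho))
vel = sqrt(497.60*1000*2*0.32008 / (0.028055*557.97*1000))
vel = 4.5110 m/s


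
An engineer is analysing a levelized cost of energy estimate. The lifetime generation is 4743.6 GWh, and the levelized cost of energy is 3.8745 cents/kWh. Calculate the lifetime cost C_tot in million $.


C_tot = LCOE / 100 * E_tot
C_tot = 3.8745 / 100 * 4743.6
C_tot = 183.79 million $


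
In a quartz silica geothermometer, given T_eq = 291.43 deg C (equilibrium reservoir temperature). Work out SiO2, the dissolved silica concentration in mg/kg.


SiO2 = 10^(5.19 - 1309/(T_eq + 273.15))
SiO2 = 10^(5.19 - 1309/(291.43 + 273.15))
SiO2 = 743.81 mg/kg


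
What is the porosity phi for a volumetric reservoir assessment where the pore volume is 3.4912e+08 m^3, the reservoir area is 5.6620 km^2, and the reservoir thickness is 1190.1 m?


phi = Vp / (A * 1e6 * hr)
phi = 3.4912e+08 / (5.6620 * 1e6 * 1190.1)
phi = 0.051811


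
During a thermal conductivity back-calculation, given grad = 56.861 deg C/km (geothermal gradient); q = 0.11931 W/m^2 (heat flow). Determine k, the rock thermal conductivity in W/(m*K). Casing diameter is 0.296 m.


k = q / (grad / 1000)
k = 0.11931 / (56.861 / 1000)
k = 2.0983 W/(m*K)


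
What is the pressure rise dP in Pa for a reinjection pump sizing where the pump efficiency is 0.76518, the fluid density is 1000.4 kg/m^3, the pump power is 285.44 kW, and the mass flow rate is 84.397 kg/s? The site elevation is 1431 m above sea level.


dP = P_pump * rho * eta / mdot
dP = 285.44 * 1000.4 * 0.76518 / 84.397
dP = 2588.959 kPa
Convert: 2588.959 kPa * 1000.0 = 2.5890e+06 Pa
dP = 2.5890e+06 Pa


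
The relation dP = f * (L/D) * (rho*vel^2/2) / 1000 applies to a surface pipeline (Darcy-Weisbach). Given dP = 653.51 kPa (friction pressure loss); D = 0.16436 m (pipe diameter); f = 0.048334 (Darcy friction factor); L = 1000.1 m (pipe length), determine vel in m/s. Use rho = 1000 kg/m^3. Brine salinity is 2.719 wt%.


vel = sqrt(dP*1000*2*D / (f*L*rho))
vel = sqrt(653.51*1000*2*0.16436 / (0.048334*1000.1*1000))
vel = 2.1081 m/s


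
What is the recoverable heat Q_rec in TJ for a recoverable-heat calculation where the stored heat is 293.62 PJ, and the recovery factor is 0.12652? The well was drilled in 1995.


Q_rec = Q_s * RF
Q_rec = 293.62 * 0.12652
Q_rec = 37.14880 PJ
Convert: 37.14880 PJ * 1000.0 = 37149 TJ
Q_rec = 37149 TJ


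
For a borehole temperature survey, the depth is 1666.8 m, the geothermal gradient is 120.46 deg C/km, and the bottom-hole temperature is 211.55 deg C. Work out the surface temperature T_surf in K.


T_surf = T_d - grad * d / 1000
T_surf = 211.55 - 120.46 * 1666.8 / 1000
T_surf = 10.76727 deg C
Convert to K: 10.76727 + 273.15 = 283.92 K
T_surf = 283.92 K


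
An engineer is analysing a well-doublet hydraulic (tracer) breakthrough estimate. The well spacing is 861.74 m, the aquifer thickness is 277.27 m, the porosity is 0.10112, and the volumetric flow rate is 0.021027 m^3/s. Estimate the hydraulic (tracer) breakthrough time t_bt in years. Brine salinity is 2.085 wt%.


t_bt = pi * hr * phi * L^2 / (3 * Qv) / (365.25*86400)
t_bt = pi * 277.27 * 0.10112 * 861.74^2 / (3 * 0.021027) / (365.25*86400)
t_bt = 32.858 years


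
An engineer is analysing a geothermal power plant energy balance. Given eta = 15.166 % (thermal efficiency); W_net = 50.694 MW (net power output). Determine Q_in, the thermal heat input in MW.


Q_in = W_net / (eta / 100)
Q_in = 50.694 / (15.166 / 100)
Q_in = 334.26 MW


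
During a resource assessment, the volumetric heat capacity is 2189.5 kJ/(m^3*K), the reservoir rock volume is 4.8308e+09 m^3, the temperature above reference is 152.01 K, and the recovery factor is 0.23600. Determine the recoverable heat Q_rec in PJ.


Step 1: Q_s = Vr*rhoc*dT/1e12 = 4.8308e+09*2189.5*152.01/1e12 = 1607.815 PJ
Step 2: Q_rec = Q_s * RF = 1607.815 * 0.236 = 379.44 PJ
Q_rec = 379.44 PJ


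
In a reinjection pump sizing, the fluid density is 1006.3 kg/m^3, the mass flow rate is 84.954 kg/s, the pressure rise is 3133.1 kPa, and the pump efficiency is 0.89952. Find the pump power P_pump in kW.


P_pump = mdot * dP / (rho * eta)
P_pump = 84.954 * 3133.1 / (1006.3 * 0.89952)
P_pump = 294.05 kW


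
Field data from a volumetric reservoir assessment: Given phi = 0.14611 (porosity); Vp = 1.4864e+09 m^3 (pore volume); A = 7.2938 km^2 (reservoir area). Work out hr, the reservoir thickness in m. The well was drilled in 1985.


hr = Vp / (A * 1e6 * phi)
hr = 1.4864e+09 / (7.2938 * 1e6 * 0.14611)
hr = 1394.8 m


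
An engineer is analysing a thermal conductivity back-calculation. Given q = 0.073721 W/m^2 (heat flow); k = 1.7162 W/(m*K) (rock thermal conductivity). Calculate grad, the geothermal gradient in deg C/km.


grad = q / k * 1000
grad = 0.073721 / 1.7162 * 1000
grad = 42.956 deg C/km


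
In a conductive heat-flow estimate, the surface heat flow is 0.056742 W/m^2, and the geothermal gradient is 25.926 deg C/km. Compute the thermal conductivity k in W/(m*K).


k = q * 1000 / grad
k = 0.056742 * 1000 / 25.926
k = 2.1886 W/(m*K)


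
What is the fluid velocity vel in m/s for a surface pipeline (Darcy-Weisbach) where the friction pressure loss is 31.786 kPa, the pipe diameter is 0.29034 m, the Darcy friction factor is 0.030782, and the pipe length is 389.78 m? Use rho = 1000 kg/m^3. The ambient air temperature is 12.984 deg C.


vel = sqrt(dP*1000*2*D / (f*L*rho))
vel = sqrt(31.786*1000*2*0.29034 / (0.030782*389.78*1000))
vel = 1.2403 m/s


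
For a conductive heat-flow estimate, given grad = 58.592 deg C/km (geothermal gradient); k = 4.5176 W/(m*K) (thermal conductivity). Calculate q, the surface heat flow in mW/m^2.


q = k * grad / 1000
q = 4.5176 * 58.592 / 1000
q = 0.2646952 W/m^2
Convert: 0.2646952 W/m^2 * 1000.0 = 264.70 mW/m^2
q = 264.70 mW/m^2


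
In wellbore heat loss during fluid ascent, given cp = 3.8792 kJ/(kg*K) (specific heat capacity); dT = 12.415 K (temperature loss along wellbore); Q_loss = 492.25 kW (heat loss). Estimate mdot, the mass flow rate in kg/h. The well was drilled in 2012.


mdot = Q_loss / (cp * dT)
mdot = 492.25 / (3.8792 * 12.415)
mdot = 10.22108 kg/s
Convert: 10.22108 kg/s * 3600.0 = 36796 kg/h
mdot = 36796 kg/h


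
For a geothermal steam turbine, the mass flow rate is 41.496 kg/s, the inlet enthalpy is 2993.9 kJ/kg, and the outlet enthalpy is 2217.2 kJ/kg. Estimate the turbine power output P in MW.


P = mdot * (h_in - h_out) / 1000
P = 41.496 * (2993.9 - 2217.2) / 1000
P = 32.230 MW


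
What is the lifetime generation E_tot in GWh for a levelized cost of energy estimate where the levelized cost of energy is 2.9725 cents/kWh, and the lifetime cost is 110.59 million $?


E_tot = C_tot / LCOE * 100
E_tot = 110.59 / 2.9725 * 100
E_tot = 3720.4 GWh


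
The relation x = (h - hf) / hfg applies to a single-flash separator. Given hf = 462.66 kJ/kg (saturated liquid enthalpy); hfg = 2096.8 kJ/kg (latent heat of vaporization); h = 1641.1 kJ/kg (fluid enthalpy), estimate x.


x = (h - hf) / hfg
x = (1641.1 - 462.66) / 2096.8
x = 0.56202


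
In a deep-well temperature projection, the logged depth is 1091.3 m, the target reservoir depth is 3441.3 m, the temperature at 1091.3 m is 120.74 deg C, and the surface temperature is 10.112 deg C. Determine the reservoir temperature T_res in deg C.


Step 1: grad = (T_d1 - T_surf)/d1 * 1000 = (120.74 - 10.112)/1091.3 * 1000 = 101.3727 deg C/km
Step 2: T_res = T_surf + grad*d2/1000 = 10.112 + 101.3727*3441.3/1000 = 358.97 deg C
T_res = 358.97 deg C


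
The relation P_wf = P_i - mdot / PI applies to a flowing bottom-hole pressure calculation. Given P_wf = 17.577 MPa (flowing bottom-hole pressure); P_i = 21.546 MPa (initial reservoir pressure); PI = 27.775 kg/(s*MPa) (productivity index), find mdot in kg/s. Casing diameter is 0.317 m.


mdot = (P_i - P_wf) * PI
mdot = (21.546 - 17.577) * 27.775
mdot = 110.24 kg/s


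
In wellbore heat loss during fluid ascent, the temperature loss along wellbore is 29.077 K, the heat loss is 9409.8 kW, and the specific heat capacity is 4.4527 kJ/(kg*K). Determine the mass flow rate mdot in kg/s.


mdot = Q_loss / (cp * dT)
mdot = 9409.8 / (4.4527 * 29.077)
mdot = 72.679 kg/s


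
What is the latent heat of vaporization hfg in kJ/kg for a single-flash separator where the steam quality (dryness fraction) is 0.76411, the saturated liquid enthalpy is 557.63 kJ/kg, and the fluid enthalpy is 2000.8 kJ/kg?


hfg = (h - hf) / x
hfg = (2000.8 - 557.63) / 0.76411
hfg = 1888.7 kJ/kg


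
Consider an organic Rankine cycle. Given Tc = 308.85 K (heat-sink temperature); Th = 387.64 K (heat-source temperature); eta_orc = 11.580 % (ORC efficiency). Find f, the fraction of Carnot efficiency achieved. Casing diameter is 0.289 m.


f = (eta_orc/100) / (1 - Tc/Th)
f = (11.580/100) / (1 - 308.85/387.64)
f = 0.56973


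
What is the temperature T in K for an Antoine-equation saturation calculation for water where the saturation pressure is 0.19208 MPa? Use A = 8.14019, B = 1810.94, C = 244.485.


T = B / (A - log10(P_sat * 760 / 0.101325)) - C
T = 1810.94 / (8.14019 - log10(0.19208 * 760 / 0.101325)) - 244.485
T = 119.0400 deg C
Convert to K: 119.0400 + 273.15 = 392.19 K
T = 392.19 K


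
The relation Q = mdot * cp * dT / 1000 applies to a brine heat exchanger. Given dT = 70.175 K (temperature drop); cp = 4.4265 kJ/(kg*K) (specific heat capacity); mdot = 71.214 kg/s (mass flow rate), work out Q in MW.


Q = mdot * cp * dT / 1000
Q = 71.214 * 4.4265 * 70.175 / 1000
Q = 22.121 MW


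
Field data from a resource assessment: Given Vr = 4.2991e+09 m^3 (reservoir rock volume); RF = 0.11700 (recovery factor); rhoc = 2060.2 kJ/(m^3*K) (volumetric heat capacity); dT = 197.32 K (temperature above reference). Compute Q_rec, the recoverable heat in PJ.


Step 1: Q_s = Vr*rhoc*dT/1e12 = 4.2991e+09*2060.2*197.32/1e12 = 1747.664 PJ
Step 2: Q_rec = Q_s * RF = 1747.664 * 0.117 = 204.48 PJ
Q_rec = 204.48 PJ


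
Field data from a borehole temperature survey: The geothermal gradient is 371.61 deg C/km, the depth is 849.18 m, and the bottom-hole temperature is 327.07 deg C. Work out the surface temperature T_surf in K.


T_surf = T_d - grad * d / 1000
T_surf = 327.07 - 371.61 * 849.18 / 1000
T_surf = 11.50622 deg C
Convert to K: 11.50622 + 273.15 = 284.66 K
T_surf = 284.66 K


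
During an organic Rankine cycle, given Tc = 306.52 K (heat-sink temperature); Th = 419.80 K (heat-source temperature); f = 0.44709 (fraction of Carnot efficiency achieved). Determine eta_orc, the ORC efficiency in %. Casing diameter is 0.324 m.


eta_orc = (1 - Tc/Th) * f * 100
eta_orc = (1 - 306.52/419.80) * 0.44709 * 100
eta_orc = 12.064 %


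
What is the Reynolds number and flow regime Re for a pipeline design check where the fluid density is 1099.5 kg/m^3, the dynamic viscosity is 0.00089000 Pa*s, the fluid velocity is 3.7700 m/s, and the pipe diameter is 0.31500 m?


Step 1: Re = rho*vel*D/mu = 1099.5*3.77*0.315/0.00089 = 1.4671e+06
Step 2: Re = 1.4671e+06 > 4000, so flow is turbulent.
Re = 1.4671e+06 (turbulent)


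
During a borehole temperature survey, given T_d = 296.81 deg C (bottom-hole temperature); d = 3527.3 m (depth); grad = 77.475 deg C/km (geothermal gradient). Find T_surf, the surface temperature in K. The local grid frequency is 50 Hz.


T_surf = T_d - grad * d / 1000
T_surf = 296.81 - 77.475 * 3527.3 / 1000
T_surf = 23.53243 deg C
Convert to K: 23.53243 + 273.15 = 296.68 K
T_surf = 296.68 K


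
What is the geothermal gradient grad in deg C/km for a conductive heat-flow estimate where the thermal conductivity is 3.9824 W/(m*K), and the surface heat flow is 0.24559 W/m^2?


grad = q * 1000 / k
grad = 0.24559 * 1000 / 3.9824
grad = 61.669 deg C/km


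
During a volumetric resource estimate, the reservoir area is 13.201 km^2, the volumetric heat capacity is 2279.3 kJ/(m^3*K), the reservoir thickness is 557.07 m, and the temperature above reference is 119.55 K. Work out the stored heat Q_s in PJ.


Step 1: Vr = A*1e6*hr = 13.201*1e6*557.07 = 7.353881e+09 m^3
Step 2: Q_s = Vr*rhoc*dT/1e12 = 7.353881e+09*2279.3*119.55/1e12 = 2003.9 PJ
Q_s = 2003.9 PJ


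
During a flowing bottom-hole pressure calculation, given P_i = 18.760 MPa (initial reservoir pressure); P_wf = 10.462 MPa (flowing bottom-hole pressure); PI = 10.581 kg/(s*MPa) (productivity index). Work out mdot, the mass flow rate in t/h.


mdot = (P_i - P_wf) * PI
mdot = (18.760 - 10.462) * 10.581
mdot = 87.80114 kg/s
Convert: 87.80114 kg/s * 3.6 = 316.08 t/h
mdot = 316.08 t/h


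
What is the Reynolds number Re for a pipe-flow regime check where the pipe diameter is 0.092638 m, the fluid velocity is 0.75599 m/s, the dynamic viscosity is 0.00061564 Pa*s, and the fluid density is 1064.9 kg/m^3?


Re = rho * vel * D / mu
Re = 1064.9 * 0.75599 * 0.092638 / 0.00061564
Re = 1.2114e+05


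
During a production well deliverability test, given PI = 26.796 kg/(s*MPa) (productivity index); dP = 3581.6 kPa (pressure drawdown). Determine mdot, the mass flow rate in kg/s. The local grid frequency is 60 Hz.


mdot = PI * dP / 1000
mdot = 26.796 * 3581.6 / 1000
mdot = 95.973 kg/s


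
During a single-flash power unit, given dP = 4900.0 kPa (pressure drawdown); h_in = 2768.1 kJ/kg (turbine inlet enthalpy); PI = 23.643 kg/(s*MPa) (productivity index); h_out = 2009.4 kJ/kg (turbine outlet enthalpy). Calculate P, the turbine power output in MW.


Step 1: mdot = PI * dP / 1000 = 23.643 * 4900.0 / 1000 = 115.8507 kg/s
Step 2: P = mdot*(h_in - h_out)/1000 = 115.8507*(2768.1 - 2009.4)/1000 = 87.896 MW
P = 87.896 MW


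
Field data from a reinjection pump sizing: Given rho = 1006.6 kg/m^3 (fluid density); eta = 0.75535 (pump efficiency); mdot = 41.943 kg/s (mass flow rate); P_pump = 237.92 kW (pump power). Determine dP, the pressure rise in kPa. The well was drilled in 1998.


dP = P_pump * rho * eta / mdot
dP = 237.92 * 1006.6 * 0.75535 / 41.943
dP = 4313.0 kPa


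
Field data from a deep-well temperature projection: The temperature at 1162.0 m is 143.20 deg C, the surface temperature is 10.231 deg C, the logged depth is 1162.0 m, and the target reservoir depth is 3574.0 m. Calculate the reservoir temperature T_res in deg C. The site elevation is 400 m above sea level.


Step 1: grad = (T_d1 - T_surf)/d1 * 1000 = (143.2 - 10.231)/1162.0 * 1000 = 114.4312 deg C/km
Step 2: T_res = T_surf + grad*d2/1000 = 10.231 + 114.4312*3574.0/1000 = 419.21 deg C
T_res = 419.21 deg C


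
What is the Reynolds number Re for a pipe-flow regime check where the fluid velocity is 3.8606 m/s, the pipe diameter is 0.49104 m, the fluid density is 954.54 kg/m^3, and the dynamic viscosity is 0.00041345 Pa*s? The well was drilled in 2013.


Re = rho * vel * D / mu
Re = 954.54 * 3.8606 * 0.49104 / 0.00041345
Re = 4.3767e+06


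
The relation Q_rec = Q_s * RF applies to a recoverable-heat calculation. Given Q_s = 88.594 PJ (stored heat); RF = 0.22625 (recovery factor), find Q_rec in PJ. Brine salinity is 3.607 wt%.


Q_rec = Q_s * RF
Q_rec = 88.594 * 0.22625
Q_rec = 20.044 PJ


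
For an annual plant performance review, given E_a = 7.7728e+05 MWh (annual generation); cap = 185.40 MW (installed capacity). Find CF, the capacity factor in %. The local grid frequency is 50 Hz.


CF = E_a / (cap * 8760) * 100
CF = 7.7728e+05 / (185.40 * 8760) * 100
CF = 47.859 %


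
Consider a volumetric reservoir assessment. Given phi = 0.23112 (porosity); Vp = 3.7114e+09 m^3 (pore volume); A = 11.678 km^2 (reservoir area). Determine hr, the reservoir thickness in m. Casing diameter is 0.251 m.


hr = Vp / (A * 1e6 * phi)
hr = 3.7114e+09 / (11.678 * 1e6 * 0.23112)
hr = 1375.1 m


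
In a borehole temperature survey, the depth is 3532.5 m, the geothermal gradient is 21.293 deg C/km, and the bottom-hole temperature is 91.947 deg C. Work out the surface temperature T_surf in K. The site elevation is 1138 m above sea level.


T_surf = T_d - grad * d / 1000
T_surf = 91.947 - 21.293 * 3532.5 / 1000
T_surf = 16.72948 deg C
Convert to K: 16.72948 + 273.15 = 289.88 K
T_surf = 289.88 K


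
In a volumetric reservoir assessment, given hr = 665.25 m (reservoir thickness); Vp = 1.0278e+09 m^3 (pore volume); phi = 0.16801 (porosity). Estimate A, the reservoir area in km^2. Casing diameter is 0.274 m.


A = Vp / (1e6 * hr * phi)
A = 1.0278e+09 / (1e6 * 665.25 * 0.16801)
A = 9.1958 km^2


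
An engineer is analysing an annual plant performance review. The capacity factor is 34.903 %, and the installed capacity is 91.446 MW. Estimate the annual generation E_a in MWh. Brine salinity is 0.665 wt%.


E_a = CF / 100 * cap * 8760
E_a = 34.903 / 100 * 91.446 * 8760
E_a = 2.7960e+05 MWh


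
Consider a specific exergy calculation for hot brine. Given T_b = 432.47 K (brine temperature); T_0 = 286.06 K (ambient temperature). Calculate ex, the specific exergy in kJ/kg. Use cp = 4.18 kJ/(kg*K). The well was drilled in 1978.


ex = cp * ((T_b - T_0) - T_0 * ln(T_b/T_0))
ex = 4.18 * ((432.47 - 286.06) - 286.06 * ln(432.47/286.06))
ex = 117.78 kJ/kg


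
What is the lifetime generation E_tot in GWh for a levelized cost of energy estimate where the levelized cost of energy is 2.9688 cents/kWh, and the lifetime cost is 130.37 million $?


E_tot = C_tot / LCOE * 100
E_tot = 130.37 / 2.9688 * 100
E_tot = 4391.3 GWh


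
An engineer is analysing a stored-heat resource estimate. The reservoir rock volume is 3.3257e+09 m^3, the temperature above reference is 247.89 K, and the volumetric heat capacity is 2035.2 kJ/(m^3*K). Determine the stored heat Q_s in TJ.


Q_s = Vr * rhoc * dT / 1e12
Q_s = 3.3257e+09 * 2035.2 * 247.89 / 1e12
Q_s = 1677.835 PJ
Convert: 1677.835 PJ * 1000.0 = 1.6778e+06 TJ
Q_s = 1.6778e+06 TJ


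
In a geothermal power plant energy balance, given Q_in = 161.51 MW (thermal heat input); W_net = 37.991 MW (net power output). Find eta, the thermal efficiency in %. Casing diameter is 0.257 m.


eta = W_net / Q_in * 100
eta = 37.991 / 161.51 * 100
eta = 23.522 %


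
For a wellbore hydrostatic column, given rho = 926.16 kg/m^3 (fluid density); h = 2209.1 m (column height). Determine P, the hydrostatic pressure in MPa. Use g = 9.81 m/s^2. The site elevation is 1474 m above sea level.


P = rho * g * h / 1e6
P = 926.16 * 9.81 * 2209.1 / 1e6
P = 20.071 MPa


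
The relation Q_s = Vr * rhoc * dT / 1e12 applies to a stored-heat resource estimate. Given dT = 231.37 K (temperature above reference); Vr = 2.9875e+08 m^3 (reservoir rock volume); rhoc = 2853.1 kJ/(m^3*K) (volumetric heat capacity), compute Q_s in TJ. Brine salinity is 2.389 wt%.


Q_s = Vr * rhoc * dT / 1e12
Q_s = 2.9875e+08 * 2853.1 * 231.37 / 1e12
Q_s = 197.2114 PJ
Convert: 197.2114 PJ * 1000.0 = 1.9721e+05 TJ
Q_s = 1.9721e+05 TJ


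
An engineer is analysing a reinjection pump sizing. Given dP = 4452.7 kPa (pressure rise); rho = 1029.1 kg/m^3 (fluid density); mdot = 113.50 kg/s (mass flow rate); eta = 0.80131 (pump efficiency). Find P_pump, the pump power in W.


P_pump = mdot * dP / (rho * eta)
P_pump = 113.50 * 4452.7 / (1029.1 * 0.80131)
P_pump = 612.8598 kW
Convert: 612.8598 kW * 1000.0 = 6.1286e+05 W
P_pump = 6.1286e+05 W


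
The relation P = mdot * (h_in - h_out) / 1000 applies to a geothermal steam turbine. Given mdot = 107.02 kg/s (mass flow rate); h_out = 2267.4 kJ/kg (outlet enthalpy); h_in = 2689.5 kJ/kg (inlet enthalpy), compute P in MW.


P = mdot * (h_in - h_out) / 1000
P = 107.02 * (2689.5 - 2267.4) / 1000
P = 45.173 MW


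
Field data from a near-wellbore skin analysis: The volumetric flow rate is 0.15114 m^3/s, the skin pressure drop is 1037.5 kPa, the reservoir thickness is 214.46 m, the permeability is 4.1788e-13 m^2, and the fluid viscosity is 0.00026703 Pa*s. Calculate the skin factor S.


S = dP_s * 1000 * 2*pi*k*hr / (q*mu)
S = 1037.5 * 1000 * 2*pi*4.1788e-13*214.46 / (0.15114*0.00026703)
S = 14.475


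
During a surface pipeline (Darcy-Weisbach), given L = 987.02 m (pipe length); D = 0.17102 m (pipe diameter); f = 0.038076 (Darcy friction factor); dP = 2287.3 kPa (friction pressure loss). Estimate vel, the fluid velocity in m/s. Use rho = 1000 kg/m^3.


vel = sqrt(dP*1000*2*D / (f*L*rho))
vel = sqrt(2287.3*1000*2*0.17102 / (0.038076*987.02*1000))
vel = 4.5626 m/s


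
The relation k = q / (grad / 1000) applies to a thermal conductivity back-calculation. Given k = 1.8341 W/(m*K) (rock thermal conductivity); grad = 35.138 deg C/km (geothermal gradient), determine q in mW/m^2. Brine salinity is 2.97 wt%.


q = k * grad / 1000
q = 1.8341 * 35.138 / 1000
q = 0.06444661 W/m^2
Convert: 0.06444661 W/m^2 * 1000.0 = 64.447 mW/m^2
q = 64.447 mW/m^2


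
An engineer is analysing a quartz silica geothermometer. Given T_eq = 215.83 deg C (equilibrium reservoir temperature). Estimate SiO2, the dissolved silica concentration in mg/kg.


SiO2 = 10^(5.19 - 1309/(T_eq + 273.15))
SiO2 = 10^(5.19 - 1309/(215.83 + 273.15))
SiO2 = 325.84 mg/kg


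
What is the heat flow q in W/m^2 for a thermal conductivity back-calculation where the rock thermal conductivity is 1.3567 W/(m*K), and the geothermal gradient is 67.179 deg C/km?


q = k * grad / 1000
q = 1.3567 * 67.179 / 1000
q = 0.091142 W/m^2


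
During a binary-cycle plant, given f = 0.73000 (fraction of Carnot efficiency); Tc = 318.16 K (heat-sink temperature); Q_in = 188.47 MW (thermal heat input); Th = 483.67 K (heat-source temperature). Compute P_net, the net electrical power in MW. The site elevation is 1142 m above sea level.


Step 1: eta = (1 - Tc/Th)*f = (1 - 318.16/483.67)*0.73 = 0.2498032
Step 2: P_net = eta * Q_in = 0.2498032 * 188.47 = 47.080 MW
P_net = 47.080 MW


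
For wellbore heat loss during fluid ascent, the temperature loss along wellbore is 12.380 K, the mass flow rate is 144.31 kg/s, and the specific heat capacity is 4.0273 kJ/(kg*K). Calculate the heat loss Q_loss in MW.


Q_loss = mdot * cp * dT
Q_loss = 144.31 * 4.0273 * 12.380
Q_loss = 7195.004 kW
Convert: 7195.004 kW * 0.001 = 7.1950 MW
Q_loss = 7.1950 MW


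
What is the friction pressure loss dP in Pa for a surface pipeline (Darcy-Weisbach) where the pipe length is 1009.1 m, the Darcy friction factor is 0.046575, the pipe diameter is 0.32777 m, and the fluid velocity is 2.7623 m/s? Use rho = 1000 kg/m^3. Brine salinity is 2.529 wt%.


dP = f * (L/D) * (rho*vel^2/2) / 1000
dP = 0.046575 * (1009.1/0.32777) * (1000*2.7623^2/2) / 1000
dP = 547.0532 kPa
Convert: 547.0532 kPa * 1000.0 = 5.4705e+05 Pa
dP = 5.4705e+05 Pa


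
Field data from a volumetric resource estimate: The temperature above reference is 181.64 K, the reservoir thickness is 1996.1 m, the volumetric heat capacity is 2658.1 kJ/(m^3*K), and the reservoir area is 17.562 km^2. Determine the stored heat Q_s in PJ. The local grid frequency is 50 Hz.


Step 1: Vr = A*1e6*hr = 17.562*1e6*1996.1 = 3.505551e+10 m^3
Step 2: Q_s = Vr*rhoc*dT/1e12 = 3.505551e+10*2658.1*181.64/1e12 = 16925 PJ
Q_s = 16925 PJ


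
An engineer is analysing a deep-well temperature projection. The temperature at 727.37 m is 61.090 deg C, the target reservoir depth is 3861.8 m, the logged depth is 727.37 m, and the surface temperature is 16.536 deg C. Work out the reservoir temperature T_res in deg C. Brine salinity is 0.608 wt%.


Step 1: grad = (T_d1 - T_surf)/d1 * 1000 = (61.09 - 16.536)/727.37 * 1000 = 61.25356 deg C/km
Step 2: T_res = T_surf + grad*d2/1000 = 16.536 + 61.25356*3861.8/1000 = 253.08 deg C
T_res = 253.08 deg C


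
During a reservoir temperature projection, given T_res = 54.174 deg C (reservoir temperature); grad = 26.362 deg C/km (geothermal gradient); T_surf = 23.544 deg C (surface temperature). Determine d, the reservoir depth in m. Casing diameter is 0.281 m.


d = (T_res - T_surf) / grad * 1000
d = (54.174 - 23.544) / 26.362 * 1000
d = 1161.9 m


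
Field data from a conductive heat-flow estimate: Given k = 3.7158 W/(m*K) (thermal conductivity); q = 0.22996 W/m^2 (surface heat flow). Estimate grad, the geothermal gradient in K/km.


grad = q * 1000 / k
grad = 0.22996 * 1000 / 3.7158
grad = 61.88708 deg C/km
Convert: 61.88708 deg C/km * 1.0 = 61.887 K/km
grad = 61.887 K/km
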